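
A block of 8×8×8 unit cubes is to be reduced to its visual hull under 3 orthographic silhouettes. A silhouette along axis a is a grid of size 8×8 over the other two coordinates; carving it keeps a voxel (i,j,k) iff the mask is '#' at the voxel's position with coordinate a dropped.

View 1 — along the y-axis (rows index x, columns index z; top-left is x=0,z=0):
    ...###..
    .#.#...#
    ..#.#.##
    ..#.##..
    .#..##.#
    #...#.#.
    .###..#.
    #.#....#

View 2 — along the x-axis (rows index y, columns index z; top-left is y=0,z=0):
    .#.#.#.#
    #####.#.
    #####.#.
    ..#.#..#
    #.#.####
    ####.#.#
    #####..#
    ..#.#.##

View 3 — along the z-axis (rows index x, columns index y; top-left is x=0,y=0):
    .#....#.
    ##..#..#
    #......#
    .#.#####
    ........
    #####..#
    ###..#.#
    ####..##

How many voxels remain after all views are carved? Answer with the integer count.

full grid |V| = 512
[1] y-view keeps 27 columns → grid now 216
[2] x-view keeps 41 columns → grid now 143
[3] z-view keeps 31 columns → grid now 68

68 voxels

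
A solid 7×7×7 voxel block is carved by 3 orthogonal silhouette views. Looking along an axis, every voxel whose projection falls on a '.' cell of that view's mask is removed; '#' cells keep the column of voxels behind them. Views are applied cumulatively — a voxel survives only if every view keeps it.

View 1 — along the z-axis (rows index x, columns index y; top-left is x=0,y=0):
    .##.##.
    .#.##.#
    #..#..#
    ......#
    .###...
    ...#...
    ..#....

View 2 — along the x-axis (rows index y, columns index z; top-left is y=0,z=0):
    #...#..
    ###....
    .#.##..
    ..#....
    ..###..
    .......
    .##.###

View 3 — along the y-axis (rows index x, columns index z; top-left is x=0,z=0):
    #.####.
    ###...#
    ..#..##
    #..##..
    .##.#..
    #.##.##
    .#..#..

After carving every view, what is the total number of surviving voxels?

full grid |V| = 343
step 1: project along z, AND mask (17/49) → |grid| = 119
step 2: project along x, AND mask (17/49) → |grid| = 45
step 3: project along y, AND mask (25/49) → |grid| = 28

voxel count = 28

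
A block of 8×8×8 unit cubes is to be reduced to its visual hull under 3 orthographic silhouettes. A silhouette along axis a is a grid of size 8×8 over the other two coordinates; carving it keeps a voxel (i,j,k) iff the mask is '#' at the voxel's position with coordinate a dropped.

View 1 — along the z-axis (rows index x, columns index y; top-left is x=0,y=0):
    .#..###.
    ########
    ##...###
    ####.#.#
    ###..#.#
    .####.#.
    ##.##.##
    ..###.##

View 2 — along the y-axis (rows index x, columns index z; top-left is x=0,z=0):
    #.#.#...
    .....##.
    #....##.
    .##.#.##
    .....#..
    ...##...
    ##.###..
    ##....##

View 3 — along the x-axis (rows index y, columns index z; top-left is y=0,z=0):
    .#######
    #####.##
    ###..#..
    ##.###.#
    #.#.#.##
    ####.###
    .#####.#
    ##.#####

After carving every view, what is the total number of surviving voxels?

voxel count = 104

before carving: 512 voxels (8×8×8)
after view 1 [z-axis, 44 of 64 cells solid] → remaining = 352
after view 2 [y-axis, 25 of 64 cells solid] → remaining = 138
after view 3 [x-axis, 49 of 64 cells solid] → remaining = 104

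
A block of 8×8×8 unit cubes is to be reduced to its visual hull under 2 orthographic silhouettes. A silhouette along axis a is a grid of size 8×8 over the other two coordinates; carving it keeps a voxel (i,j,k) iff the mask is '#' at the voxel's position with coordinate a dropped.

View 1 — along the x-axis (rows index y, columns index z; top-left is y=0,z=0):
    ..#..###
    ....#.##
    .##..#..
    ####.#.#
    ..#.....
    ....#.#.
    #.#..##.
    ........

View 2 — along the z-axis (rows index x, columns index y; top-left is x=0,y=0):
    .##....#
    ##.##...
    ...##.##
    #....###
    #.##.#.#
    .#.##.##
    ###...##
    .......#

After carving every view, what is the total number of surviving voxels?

remaining voxels: 84

initial block: 8^3 = 512
carve view 1 (along x, YZ-mask fill 23/64): 184 voxels remain
carve view 2 (along z, XY-mask fill 31/64): 84 voxels remain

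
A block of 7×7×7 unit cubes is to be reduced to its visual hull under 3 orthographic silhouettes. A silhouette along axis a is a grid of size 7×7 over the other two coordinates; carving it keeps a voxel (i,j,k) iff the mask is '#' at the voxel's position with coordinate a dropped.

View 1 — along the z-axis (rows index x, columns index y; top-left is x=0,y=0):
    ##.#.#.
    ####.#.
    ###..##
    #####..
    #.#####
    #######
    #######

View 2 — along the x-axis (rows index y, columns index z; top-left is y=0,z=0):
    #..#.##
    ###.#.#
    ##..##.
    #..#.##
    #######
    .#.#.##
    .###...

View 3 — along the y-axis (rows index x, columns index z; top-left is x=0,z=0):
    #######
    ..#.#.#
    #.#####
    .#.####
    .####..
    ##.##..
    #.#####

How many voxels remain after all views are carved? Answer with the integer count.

|visual hull| = 114

full grid |V| = 343
carve view 1 (along z, XY-mask fill 39/49): 273 voxels remain
carve view 2 (along x, YZ-mask fill 31/49): 170 voxels remain
carve view 3 (along y, XZ-mask fill 35/49): 114 voxels remain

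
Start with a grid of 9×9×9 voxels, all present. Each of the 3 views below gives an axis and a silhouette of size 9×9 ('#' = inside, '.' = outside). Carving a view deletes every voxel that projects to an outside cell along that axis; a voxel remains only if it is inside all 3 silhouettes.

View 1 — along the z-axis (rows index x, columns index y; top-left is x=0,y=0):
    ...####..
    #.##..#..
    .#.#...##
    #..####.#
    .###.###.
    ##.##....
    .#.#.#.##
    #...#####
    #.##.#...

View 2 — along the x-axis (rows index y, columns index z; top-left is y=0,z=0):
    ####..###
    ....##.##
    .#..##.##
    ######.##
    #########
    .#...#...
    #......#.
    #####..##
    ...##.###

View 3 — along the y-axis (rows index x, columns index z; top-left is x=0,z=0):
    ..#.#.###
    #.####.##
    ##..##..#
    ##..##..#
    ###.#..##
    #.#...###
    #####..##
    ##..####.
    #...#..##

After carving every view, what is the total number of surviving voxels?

voxel count = 151

initial block: 9^3 = 729
V1 z: intersect with XY mask (43 set) -- 387 left
V2 x: intersect with YZ mask (49 set) -- 236 left
V3 y: intersect with XZ mask (50 set) -- 151 left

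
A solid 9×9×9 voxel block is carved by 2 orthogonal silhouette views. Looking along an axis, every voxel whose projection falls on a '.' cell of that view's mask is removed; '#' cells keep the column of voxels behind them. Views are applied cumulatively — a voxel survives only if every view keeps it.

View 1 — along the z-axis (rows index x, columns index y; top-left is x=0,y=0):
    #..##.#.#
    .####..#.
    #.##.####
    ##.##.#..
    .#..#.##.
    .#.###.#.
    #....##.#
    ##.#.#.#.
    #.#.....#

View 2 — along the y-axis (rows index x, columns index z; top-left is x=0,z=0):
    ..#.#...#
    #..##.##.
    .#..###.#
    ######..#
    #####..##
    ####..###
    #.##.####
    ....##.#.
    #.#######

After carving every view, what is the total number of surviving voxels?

full grid |V| = 729
after view 1 [z-axis, 43 of 81 cells solid] → remaining = 387
after view 2 [y-axis, 52 of 81 cells solid] → remaining = 240

voxel count = 240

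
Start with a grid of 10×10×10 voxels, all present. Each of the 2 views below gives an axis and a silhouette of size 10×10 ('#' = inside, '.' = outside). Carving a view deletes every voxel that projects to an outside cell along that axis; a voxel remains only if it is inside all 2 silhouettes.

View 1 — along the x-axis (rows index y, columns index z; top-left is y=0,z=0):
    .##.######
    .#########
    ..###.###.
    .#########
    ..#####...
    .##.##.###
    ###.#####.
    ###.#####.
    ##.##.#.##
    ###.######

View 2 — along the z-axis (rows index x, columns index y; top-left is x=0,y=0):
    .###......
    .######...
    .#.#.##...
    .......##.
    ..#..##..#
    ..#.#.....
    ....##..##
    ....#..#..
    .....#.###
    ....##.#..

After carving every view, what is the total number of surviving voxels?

before carving: 1000 voxels (10×10×10)
step 1: project along x, AND mask (76/100) → |grid| = 760
step 2: project along z, AND mask (34/100) → |grid| = 249

249 voxels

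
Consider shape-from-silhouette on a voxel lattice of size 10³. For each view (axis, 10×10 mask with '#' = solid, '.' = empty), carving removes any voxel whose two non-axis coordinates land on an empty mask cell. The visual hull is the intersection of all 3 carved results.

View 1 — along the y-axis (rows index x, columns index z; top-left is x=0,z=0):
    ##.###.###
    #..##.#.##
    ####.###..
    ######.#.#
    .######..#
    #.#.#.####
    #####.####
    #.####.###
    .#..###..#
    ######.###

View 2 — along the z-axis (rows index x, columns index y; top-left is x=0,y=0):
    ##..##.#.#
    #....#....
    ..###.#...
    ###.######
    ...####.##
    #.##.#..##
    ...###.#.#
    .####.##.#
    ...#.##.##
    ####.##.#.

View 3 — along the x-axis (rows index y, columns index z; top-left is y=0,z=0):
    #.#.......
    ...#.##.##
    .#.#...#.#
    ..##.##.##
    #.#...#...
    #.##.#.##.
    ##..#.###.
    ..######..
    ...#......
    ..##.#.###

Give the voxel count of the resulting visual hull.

full grid |V| = 1000
[1] y-view keeps 74 columns → grid now 740
[2] z-view keeps 57 columns → grid now 433
[3] x-view keeps 45 columns → grid now 191

|visual hull| = 191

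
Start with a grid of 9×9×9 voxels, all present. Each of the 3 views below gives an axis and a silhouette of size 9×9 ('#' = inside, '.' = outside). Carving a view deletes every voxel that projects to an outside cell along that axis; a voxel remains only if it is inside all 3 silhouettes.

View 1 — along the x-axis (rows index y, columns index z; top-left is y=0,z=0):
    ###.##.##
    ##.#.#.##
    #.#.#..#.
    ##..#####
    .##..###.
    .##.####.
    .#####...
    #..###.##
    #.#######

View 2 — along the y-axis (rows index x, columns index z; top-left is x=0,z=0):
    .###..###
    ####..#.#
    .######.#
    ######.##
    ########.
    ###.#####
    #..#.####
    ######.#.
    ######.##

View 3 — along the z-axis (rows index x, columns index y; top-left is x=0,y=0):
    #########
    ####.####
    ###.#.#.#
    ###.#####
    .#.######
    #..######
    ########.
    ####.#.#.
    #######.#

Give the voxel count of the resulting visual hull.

initial block: 9^3 = 729
  1. axis=0 (YZ plane), |mask|=54  ⇒  voxels=486
  2. axis=1 (XZ plane), |mask|=64  ⇒  voxels=383
  3. axis=2 (XY plane), |mask|=67  ⇒  voxels=314

314 voxels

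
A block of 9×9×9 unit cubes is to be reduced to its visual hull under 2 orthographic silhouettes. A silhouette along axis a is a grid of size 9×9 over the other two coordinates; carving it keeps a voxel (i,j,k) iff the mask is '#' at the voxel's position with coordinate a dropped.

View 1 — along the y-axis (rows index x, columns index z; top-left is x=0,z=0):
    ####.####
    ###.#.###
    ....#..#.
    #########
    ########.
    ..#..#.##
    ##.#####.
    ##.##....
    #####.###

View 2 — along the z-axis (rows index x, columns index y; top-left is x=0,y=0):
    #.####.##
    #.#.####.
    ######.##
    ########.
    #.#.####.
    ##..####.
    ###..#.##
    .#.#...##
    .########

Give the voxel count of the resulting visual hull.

before carving: 729 voxels (9×9×9)
after view 1 [y-axis, 57 of 81 cells solid] → remaining = 513
after view 2 [z-axis, 59 of 81 cells solid] → remaining = 380

380 voxels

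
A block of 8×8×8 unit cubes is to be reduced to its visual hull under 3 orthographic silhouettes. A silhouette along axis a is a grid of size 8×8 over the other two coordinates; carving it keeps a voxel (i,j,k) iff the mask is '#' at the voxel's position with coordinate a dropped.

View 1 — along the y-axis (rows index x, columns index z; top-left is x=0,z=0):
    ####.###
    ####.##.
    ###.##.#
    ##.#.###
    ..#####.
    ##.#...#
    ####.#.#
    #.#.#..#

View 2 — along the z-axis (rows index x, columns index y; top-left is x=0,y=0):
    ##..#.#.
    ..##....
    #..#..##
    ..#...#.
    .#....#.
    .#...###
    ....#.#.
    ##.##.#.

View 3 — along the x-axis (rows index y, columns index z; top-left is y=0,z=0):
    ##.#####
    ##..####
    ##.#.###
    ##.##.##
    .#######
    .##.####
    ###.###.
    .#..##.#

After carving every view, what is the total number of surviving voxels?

full grid |V| = 512
step 1: project along y, AND mask (44/64) → |grid| = 352
step 2: project along z, AND mask (25/64) → |grid| = 134
step 3: project along x, AND mask (48/64) → |grid| = 99

voxel count = 99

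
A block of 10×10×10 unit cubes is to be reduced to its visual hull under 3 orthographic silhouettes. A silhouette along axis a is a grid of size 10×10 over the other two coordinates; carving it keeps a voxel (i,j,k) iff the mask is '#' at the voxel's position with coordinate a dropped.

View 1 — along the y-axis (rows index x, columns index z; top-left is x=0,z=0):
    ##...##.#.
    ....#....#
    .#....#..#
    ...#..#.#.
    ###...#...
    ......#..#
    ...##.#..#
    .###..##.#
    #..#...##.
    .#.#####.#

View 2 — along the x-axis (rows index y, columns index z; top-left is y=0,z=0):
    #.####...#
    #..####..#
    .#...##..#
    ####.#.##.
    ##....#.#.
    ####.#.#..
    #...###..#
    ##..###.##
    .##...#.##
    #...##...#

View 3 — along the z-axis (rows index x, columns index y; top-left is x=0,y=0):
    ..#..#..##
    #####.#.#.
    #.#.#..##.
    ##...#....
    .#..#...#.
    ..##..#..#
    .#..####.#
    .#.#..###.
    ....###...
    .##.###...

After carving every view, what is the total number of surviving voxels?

remaining voxels: 103

initial block: 10^3 = 1000
[1] y-view keeps 40 columns → grid now 400
[2] x-view keeps 54 columns → grid now 221
[3] z-view keeps 45 columns → grid now 103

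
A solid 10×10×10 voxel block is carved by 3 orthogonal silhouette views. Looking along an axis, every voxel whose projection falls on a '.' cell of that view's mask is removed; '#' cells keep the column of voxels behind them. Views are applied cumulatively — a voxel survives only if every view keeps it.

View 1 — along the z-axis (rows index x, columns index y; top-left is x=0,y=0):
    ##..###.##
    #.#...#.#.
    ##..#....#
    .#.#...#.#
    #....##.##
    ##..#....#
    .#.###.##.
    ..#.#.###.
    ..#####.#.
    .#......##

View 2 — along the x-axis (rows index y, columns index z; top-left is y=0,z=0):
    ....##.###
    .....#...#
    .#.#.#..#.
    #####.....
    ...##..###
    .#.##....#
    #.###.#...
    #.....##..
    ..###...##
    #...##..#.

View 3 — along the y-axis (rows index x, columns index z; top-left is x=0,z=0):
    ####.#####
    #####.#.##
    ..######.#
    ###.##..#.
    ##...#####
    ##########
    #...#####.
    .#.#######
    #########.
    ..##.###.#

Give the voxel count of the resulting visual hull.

before carving: 1000 voxels (10×10×10)
carve view 1 (along z, XY-mask fill 48/100): 480 voxels remain
carve view 2 (along x, YZ-mask fill 42/100): 203 voxels remain
carve view 3 (along y, XZ-mask fill 76/100): 152 voxels remain

|visual hull| = 152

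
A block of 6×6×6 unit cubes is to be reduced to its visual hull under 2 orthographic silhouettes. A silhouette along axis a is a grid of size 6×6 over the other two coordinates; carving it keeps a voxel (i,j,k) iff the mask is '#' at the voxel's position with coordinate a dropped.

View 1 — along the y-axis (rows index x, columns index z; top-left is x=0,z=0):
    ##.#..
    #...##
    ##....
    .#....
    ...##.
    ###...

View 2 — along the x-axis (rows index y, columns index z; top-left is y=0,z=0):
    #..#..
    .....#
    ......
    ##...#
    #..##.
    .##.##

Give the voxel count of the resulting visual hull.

initial block: 6^3 = 216
  1. axis=1 (XZ plane), |mask|=14  ⇒  voxels=84
  2. axis=0 (YZ plane), |mask|=13  ⇒  voxels=32

remaining voxels: 32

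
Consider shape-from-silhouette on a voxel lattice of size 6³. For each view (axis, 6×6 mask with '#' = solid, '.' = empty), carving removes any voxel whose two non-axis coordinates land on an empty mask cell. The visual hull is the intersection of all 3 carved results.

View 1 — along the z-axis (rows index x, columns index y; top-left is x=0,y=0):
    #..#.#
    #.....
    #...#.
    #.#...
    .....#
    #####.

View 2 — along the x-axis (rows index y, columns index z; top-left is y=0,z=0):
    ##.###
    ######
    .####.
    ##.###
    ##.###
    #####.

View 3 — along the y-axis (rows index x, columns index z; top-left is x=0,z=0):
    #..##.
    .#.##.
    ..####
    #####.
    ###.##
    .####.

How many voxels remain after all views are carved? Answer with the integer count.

|visual hull| = 47

initial block: 6^3 = 216
  1. axis=2 (XY plane), |mask|=14  ⇒  voxels=84
  2. axis=0 (YZ plane), |mask|=30  ⇒  voxels=69
  3. axis=1 (XZ plane), |mask|=24  ⇒  voxels=47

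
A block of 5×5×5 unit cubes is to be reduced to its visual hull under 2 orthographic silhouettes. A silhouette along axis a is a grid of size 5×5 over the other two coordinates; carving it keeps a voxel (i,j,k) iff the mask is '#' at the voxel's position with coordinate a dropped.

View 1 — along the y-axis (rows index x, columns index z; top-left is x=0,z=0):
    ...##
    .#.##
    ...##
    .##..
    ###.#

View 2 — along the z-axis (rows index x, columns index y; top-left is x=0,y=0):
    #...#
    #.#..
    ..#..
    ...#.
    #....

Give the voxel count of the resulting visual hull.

|visual hull| = 18

before carving: 125 voxels (5×5×5)
step 1: project along y, AND mask (13/25) → |grid| = 65
step 2: project along z, AND mask (7/25) → |grid| = 18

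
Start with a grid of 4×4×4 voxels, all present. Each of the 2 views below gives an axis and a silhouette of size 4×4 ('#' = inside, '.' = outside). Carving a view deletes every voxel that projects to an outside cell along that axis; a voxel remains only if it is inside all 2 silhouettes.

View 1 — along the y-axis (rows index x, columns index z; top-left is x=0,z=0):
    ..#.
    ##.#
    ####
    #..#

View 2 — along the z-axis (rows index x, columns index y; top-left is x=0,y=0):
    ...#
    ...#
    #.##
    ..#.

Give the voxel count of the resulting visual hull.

18 voxels

before carving: 64 voxels (4×4×4)
after view 1 [y-axis, 10 of 16 cells solid] → remaining = 40
after view 2 [z-axis, 6 of 16 cells solid] → remaining = 18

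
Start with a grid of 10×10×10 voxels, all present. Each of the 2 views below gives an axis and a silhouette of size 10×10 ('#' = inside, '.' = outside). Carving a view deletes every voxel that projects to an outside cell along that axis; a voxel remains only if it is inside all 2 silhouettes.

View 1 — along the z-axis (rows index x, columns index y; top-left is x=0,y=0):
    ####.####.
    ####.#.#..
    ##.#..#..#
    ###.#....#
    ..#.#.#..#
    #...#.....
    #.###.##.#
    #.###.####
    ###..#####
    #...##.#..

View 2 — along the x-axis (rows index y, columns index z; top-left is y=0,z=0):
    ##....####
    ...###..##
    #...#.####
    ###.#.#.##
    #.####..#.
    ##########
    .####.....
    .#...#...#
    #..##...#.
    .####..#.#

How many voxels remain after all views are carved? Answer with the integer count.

start: 10×10×10 = 1000 voxels
after view 1 [z-axis, 57 of 100 cells solid] → remaining = 570
after view 2 [x-axis, 57 of 100 cells solid] → remaining = 322

remaining voxels: 322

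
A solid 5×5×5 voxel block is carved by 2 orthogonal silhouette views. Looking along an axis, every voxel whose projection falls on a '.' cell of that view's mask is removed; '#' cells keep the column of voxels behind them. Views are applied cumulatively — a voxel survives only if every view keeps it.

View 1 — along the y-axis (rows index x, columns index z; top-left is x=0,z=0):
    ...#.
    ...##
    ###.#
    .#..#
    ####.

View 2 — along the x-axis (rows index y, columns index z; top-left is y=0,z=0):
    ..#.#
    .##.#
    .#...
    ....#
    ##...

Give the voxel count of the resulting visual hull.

24 voxels

full grid |V| = 125
  1. axis=1 (XZ plane), |mask|=13  ⇒  voxels=65
  2. axis=0 (YZ plane), |mask|=9  ⇒  voxels=24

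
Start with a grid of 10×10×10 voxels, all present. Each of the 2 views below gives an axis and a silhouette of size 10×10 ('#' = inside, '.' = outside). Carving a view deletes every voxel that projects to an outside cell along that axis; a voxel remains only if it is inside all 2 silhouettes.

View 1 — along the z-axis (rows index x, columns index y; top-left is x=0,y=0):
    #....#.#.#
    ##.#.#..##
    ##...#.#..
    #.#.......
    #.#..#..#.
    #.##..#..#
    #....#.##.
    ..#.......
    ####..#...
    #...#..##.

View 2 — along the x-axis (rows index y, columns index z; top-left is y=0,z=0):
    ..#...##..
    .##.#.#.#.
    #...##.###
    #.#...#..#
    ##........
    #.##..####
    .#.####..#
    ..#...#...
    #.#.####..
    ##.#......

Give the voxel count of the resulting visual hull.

voxel count = 174

start: 10×10×10 = 1000 voxels
step 1: project along z, AND mask (39/100) → |grid| = 390
step 2: project along x, AND mask (44/100) → |grid| = 174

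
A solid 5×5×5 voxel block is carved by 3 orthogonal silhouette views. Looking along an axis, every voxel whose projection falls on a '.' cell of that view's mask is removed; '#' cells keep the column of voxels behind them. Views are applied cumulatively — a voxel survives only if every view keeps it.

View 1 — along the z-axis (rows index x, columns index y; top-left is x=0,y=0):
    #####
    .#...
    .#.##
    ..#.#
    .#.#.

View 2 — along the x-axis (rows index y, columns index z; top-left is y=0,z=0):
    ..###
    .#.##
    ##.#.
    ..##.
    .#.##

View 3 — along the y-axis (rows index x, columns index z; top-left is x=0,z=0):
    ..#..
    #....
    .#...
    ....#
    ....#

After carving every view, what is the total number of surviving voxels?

initial block: 5^3 = 125
step 1: project along z, AND mask (13/25) → |grid| = 65
step 2: project along x, AND mask (14/25) → |grid| = 36
step 3: project along y, AND mask (5/25) → |grid| = 6

|visual hull| = 6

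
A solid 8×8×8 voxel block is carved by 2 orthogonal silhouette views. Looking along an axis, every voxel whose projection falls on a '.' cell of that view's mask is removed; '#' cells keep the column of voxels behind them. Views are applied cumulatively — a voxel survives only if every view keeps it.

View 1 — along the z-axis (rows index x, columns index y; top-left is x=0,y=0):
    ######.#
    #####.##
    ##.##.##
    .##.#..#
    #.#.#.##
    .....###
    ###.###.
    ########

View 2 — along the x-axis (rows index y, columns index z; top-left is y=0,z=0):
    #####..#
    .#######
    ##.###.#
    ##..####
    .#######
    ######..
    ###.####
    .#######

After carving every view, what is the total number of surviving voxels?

302 voxels

start: 8×8×8 = 512 voxels
[1] z-view keeps 46 columns → grid now 368
[2] x-view keeps 52 columns → grid now 302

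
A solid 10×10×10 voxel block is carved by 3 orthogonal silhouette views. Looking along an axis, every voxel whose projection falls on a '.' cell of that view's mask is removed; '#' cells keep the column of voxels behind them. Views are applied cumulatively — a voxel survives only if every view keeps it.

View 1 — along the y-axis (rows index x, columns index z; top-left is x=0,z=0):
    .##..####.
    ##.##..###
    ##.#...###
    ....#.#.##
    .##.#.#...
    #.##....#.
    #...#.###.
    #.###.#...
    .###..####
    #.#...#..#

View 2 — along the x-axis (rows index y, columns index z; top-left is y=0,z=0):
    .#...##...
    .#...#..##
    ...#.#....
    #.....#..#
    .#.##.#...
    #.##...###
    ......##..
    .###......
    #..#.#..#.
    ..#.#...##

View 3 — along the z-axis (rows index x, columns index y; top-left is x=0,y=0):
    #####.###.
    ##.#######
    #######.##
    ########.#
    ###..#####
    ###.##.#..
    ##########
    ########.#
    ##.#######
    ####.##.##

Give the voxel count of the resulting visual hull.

|visual hull| = 157

start: 10×10×10 = 1000 voxels
after view 1 [y-axis, 52 of 100 cells solid] → remaining = 520
after view 2 [x-axis, 35 of 100 cells solid] → remaining = 181
after view 3 [z-axis, 85 of 100 cells solid] → remaining = 157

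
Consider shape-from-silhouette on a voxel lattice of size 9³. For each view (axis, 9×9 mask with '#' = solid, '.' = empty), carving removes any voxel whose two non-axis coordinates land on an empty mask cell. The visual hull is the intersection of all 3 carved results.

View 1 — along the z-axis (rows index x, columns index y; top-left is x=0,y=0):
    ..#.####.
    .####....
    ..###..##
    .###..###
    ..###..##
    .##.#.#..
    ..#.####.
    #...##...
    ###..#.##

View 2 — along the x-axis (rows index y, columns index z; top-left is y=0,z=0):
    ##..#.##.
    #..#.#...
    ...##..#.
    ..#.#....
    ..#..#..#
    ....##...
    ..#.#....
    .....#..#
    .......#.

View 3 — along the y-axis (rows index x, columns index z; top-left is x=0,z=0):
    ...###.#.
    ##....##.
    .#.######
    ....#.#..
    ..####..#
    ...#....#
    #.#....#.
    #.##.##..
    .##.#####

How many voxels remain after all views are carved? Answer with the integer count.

initial block: 9^3 = 729
step 1: project along z, AND mask (43/81) → |grid| = 387
step 2: project along x, AND mask (23/81) → |grid| = 107
step 3: project along y, AND mask (39/81) → |grid| = 54

54 voxels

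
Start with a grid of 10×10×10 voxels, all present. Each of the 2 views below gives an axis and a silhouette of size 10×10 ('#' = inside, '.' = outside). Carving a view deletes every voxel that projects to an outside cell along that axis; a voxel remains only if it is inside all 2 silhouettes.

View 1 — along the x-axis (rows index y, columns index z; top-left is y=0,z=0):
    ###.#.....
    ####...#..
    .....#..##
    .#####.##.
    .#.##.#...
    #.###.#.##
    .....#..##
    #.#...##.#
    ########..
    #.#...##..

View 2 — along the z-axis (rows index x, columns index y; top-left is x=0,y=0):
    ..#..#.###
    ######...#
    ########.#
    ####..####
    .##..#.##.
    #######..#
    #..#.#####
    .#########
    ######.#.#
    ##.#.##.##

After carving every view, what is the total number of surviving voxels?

voxel count = 368

before carving: 1000 voxels (10×10×10)
after view 1 [x-axis, 50 of 100 cells solid] → remaining = 500
after view 2 [z-axis, 73 of 100 cells solid] → remaining = 368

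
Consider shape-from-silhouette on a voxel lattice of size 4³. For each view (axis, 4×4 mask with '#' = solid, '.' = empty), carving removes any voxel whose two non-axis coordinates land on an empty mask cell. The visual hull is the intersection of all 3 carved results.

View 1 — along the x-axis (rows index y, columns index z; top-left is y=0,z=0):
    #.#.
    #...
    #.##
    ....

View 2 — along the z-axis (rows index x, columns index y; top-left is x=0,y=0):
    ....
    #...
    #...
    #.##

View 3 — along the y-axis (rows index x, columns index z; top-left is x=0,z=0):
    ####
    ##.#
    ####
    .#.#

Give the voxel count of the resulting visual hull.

full grid |V| = 64
  1. axis=0 (YZ plane), |mask|=6  ⇒  voxels=24
  2. axis=2 (XY plane), |mask|=5  ⇒  voxels=9
  3. axis=1 (XZ plane), |mask|=13  ⇒  voxels=4

voxel count = 4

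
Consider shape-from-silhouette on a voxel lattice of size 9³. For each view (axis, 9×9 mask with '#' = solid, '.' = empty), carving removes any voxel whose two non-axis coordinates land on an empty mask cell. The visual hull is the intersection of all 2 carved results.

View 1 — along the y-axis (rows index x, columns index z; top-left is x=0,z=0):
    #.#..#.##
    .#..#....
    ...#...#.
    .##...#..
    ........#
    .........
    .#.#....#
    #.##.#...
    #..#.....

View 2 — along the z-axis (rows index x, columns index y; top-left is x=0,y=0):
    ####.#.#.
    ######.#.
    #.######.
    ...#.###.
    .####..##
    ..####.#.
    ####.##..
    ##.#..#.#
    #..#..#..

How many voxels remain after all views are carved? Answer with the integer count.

initial block: 9^3 = 729
V1 y: intersect with XZ mask (22 set) -- 198 left
V2 z: intersect with XY mask (49 set) -- 120 left

|visual hull| = 120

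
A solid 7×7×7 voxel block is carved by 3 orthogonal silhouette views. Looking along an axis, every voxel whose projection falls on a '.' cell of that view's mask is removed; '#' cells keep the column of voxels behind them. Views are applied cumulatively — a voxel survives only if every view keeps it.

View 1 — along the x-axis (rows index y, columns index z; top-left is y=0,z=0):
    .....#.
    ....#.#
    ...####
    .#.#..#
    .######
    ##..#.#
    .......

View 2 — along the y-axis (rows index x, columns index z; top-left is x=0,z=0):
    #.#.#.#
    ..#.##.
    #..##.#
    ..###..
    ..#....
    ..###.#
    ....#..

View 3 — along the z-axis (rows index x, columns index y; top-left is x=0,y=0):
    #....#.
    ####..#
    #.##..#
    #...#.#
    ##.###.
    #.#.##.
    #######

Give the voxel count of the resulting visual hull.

voxel count = 29

initial block: 7^3 = 343
carve view 1 (along x, YZ-mask fill 20/49): 140 voxels remain
carve view 2 (along y, XZ-mask fill 20/49): 58 voxels remain
carve view 3 (along z, XY-mask fill 30/49): 29 voxels remain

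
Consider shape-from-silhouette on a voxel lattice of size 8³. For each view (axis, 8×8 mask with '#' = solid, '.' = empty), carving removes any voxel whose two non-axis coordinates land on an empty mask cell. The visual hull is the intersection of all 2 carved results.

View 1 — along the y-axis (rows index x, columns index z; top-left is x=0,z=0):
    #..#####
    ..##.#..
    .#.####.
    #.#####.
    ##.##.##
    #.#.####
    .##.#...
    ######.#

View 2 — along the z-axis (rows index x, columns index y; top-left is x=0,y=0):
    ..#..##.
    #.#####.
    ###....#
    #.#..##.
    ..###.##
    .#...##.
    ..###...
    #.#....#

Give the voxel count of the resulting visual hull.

158 voxels

full grid |V| = 512
after view 1 [y-axis, 42 of 64 cells solid] → remaining = 336
after view 2 [z-axis, 31 of 64 cells solid] → remaining = 158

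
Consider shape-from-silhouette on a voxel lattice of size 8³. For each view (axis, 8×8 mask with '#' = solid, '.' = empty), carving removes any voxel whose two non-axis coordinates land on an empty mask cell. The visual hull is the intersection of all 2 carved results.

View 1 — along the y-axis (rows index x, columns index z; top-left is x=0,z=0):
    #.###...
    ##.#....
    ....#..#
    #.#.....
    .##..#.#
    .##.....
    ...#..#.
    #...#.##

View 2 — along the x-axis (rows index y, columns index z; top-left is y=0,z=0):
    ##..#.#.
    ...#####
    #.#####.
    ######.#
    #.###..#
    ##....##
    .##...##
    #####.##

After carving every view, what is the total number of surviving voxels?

voxel count = 125

initial block: 8^3 = 512
[1] y-view keeps 23 columns → grid now 184
[2] x-view keeps 42 columns → grid now 125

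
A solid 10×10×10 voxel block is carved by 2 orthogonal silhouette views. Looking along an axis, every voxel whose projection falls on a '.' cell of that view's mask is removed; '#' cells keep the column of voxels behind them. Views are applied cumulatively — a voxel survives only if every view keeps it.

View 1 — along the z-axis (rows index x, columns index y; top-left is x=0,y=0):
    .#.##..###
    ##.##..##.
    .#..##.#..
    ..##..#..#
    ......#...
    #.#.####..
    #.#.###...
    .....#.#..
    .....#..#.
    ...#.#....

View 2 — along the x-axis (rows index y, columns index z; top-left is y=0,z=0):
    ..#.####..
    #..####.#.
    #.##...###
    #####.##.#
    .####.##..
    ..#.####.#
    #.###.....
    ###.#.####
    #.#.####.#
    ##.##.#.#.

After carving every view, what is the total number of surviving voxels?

|visual hull| = 238

before carving: 1000 voxels (10×10×10)
V1 z: intersect with XY mask (38 set) -- 380 left
V2 x: intersect with YZ mask (62 set) -- 238 left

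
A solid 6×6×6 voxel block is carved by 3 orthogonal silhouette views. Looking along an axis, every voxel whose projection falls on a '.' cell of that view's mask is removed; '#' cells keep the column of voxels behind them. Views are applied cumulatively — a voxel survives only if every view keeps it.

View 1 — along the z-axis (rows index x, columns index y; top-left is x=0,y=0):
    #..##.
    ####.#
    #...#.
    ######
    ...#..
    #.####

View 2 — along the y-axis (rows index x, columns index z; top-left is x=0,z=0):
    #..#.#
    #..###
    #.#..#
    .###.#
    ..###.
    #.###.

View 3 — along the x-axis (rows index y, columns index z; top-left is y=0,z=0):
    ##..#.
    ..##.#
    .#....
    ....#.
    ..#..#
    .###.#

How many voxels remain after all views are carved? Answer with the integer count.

initial block: 6^3 = 216
step 1: project along z, AND mask (22/36) → |grid| = 132
step 2: project along y, AND mask (21/36) → |grid| = 82
step 3: project along x, AND mask (14/36) → |grid| = 30

30 voxels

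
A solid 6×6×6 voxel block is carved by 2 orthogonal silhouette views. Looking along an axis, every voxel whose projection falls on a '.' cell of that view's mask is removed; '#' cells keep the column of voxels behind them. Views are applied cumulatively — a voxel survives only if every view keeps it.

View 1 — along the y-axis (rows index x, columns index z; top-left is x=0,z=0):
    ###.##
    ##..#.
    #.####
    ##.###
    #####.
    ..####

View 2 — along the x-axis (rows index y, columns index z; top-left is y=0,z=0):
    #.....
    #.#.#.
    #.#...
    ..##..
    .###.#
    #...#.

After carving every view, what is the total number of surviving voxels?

|visual hull| = 64

start: 6×6×6 = 216 voxels
[1] y-view keeps 27 columns → grid now 162
[2] x-view keeps 14 columns → grid now 64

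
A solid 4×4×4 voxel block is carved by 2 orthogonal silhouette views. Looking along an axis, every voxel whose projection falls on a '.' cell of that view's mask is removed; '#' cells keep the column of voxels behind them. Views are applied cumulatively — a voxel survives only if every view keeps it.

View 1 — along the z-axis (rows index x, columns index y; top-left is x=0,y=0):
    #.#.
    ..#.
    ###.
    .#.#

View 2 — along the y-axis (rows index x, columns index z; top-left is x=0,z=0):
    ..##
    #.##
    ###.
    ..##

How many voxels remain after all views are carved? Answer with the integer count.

|visual hull| = 20

start: 4×4×4 = 64 voxels
V1 z: intersect with XY mask (8 set) -- 32 left
V2 y: intersect with XZ mask (10 set) -- 20 left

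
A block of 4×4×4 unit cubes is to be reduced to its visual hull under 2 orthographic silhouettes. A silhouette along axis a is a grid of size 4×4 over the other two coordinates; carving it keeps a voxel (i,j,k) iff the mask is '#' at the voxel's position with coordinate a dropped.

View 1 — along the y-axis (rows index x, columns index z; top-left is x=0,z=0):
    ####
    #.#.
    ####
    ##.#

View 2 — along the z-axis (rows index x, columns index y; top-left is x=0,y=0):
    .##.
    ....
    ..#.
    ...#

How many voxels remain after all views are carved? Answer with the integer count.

15 voxels

before carving: 64 voxels (4×4×4)
carve view 1 (along y, XZ-mask fill 13/16): 52 voxels remain
carve view 2 (along z, XY-mask fill 4/16): 15 voxels remain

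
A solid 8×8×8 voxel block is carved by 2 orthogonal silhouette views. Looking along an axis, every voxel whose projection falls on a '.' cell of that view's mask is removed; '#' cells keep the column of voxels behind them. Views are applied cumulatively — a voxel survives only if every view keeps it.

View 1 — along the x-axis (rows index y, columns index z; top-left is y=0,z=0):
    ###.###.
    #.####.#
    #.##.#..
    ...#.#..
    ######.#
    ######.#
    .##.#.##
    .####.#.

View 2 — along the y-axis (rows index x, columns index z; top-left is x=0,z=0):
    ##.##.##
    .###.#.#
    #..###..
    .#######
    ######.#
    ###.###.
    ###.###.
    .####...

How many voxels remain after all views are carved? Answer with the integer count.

initial block: 8^3 = 512
after view 1 [x-axis, 42 of 64 cells solid] → remaining = 336
after view 2 [y-axis, 45 of 64 cells solid] → remaining = 244

244 voxels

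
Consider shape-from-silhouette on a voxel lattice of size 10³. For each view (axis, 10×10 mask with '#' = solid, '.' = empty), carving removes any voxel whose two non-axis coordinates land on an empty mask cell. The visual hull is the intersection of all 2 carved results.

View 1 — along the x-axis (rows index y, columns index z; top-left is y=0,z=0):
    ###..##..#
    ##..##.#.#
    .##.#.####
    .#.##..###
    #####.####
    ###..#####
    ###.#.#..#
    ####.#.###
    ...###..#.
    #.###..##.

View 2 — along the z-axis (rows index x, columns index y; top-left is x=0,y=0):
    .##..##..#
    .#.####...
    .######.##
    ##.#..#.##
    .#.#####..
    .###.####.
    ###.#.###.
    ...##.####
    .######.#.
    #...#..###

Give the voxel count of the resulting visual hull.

before carving: 1000 voxels (10×10×10)
step 1: project along x, AND mask (66/100) → |grid| = 660
step 2: project along z, AND mask (62/100) → |grid| = 406

|visual hull| = 406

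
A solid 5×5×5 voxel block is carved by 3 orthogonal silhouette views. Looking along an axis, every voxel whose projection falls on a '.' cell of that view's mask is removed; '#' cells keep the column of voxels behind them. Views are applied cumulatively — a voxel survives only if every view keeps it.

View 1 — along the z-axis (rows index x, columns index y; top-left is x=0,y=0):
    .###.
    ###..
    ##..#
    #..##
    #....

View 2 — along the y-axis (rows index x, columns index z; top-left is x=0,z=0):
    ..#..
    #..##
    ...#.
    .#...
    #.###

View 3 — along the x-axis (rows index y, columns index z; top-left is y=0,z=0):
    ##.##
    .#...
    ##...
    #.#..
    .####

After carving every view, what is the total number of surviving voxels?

voxel count = 12

start: 5×5×5 = 125 voxels
step 1: project along z, AND mask (13/25) → |grid| = 65
step 2: project along y, AND mask (10/25) → |grid| = 22
step 3: project along x, AND mask (13/25) → |grid| = 12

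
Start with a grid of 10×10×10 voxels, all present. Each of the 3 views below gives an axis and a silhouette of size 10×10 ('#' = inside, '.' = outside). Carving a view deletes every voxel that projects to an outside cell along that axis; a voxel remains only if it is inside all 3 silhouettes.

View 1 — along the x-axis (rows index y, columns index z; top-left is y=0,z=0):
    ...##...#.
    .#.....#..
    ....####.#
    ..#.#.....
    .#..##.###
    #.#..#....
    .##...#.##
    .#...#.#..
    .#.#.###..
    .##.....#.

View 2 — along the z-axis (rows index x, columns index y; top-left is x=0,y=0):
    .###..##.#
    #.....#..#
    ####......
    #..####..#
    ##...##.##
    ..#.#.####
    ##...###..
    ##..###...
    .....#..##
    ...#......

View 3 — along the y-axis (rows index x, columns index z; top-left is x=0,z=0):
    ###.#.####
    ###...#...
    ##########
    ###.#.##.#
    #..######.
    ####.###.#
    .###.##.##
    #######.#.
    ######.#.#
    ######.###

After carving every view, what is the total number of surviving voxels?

initial block: 10^3 = 1000
step 1: project along x, AND mask (37/100) → |grid| = 370
step 2: project along z, AND mask (45/100) → |grid| = 161
step 3: project along y, AND mask (76/100) → |grid| = 123

remaining voxels: 123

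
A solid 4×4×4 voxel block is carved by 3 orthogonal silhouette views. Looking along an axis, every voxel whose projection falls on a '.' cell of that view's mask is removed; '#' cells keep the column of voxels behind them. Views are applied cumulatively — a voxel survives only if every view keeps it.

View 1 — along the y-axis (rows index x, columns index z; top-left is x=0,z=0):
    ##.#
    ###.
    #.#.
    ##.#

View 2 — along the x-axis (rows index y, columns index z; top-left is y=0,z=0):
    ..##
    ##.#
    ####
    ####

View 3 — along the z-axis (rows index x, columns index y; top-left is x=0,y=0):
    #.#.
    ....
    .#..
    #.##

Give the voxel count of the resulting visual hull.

12 voxels

before carving: 64 voxels (4×4×4)
carve view 1 (along y, XZ-mask fill 11/16): 44 voxels remain
carve view 2 (along x, YZ-mask fill 13/16): 35 voxels remain
carve view 3 (along z, XY-mask fill 6/16): 12 voxels remain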